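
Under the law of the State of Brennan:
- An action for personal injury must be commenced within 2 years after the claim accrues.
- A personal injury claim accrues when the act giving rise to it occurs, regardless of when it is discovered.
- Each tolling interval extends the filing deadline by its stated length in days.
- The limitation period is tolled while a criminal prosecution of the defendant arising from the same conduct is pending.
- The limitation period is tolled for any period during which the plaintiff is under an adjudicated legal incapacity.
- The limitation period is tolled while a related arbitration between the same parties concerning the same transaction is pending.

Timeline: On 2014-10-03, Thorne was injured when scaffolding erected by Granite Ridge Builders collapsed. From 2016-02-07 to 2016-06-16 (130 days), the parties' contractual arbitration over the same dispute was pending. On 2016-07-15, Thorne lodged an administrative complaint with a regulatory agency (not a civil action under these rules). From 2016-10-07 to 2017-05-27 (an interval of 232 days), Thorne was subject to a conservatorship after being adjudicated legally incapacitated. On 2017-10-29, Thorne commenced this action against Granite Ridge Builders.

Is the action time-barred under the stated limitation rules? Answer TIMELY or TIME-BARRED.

TIME-BARRED

The limitation period began to run on 2014-10-03.
Adding the 2 years base period to 2014-10-03 gives a deadline of 2016-10-03, before any tolling.
The period was tolled for 130 days by the pending related arbitration (2016-02-07 to 2016-06-16), pushing the deadline to 2017-02-10.
The period was tolled for 232 days by the plaintiff's legal incapacity (2016-10-07 to 2017-05-27), pushing the deadline to 2017-09-30.
None of the other events listed affects the running of the period under the stated rules.
Thorne filed on 2017-10-29, after the 2017-09-30 deadline, so the action is time-barred.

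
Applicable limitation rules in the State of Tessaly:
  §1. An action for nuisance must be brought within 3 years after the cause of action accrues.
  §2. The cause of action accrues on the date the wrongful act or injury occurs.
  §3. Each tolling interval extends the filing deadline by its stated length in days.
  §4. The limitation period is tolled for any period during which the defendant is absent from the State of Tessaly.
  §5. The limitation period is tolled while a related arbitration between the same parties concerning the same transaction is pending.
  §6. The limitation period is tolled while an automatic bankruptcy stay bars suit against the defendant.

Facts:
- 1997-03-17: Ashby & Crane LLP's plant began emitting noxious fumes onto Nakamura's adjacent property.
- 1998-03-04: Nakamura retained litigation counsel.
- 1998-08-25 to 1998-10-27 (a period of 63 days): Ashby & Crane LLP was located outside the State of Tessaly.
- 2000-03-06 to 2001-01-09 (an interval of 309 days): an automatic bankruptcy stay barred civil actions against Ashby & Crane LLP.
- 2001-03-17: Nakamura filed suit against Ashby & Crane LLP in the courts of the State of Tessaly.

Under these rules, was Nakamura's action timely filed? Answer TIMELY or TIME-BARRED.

The limitation period began to run on 1997-03-17.
The untolled deadline — 3 years after 1997-03-17 — is 2000-03-17.
Because the defendant's absence from the jurisdiction ran from 1998-08-25 to 1998-10-27, the deadline is extended by 63 days to 2000-05-19.
Because the automatic bankruptcy stay ran from 2000-03-06 to 2001-01-09, the deadline is extended by 309 days to 2001-03-24.
The other events in the timeline have no effect on the limitation period under the stated rules.
The 2001-03-17 filing precedes the 2001-03-24 deadline; the claim is timely.

TIMELY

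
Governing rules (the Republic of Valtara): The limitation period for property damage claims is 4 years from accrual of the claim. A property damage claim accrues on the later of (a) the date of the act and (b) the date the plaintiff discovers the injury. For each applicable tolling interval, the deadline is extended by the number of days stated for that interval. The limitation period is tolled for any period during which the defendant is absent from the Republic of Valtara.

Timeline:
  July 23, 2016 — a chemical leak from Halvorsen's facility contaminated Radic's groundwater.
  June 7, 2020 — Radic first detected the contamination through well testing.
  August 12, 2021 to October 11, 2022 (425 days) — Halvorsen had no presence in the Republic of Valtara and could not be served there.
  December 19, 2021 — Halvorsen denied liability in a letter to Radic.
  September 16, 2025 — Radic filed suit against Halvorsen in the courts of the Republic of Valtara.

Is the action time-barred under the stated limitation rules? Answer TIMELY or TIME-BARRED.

Taking the later of the act (July 23, 2016) and discovery (June 7, 2020), the claim accrued on June 7, 2020.
Adding the 4 years base period to June 7, 2020 gives a deadline of June 7, 2024, before any tolling.
The period was tolled for 425 days by the defendant's absence from the jurisdiction (August 12, 2021 to October 11, 2022), pushing the deadline to August 6, 2025.
Nothing else in the chronology tolls or restarts the period.
Filing on September 16, 2025 missed the August 6, 2025 deadline — the action is time-barred.

TIME-BARRED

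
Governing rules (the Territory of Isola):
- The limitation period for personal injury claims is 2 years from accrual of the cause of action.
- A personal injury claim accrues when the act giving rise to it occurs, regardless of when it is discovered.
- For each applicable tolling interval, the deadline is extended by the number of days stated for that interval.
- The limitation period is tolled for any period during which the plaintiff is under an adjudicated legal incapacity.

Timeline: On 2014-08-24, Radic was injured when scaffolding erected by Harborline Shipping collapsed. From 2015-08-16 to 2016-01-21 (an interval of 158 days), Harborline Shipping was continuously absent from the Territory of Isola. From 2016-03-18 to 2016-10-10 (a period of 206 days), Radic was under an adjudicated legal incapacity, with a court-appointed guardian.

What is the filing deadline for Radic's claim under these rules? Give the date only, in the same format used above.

The cause of action accrued on 2014-08-24, the date of the act.
Adding the 2 years base period to 2014-08-24 gives a deadline of 2016-08-24, before any tolling.
The period was tolled for 206 days by the plaintiff's legal incapacity (2016-03-18 to 2016-10-10), pushing the deadline to 2017-03-18.
No stated provision tolls the period for the defendant's absence, so the interval from 2015-08-16 to 2016-01-21 has no effect on the deadline.

2017-03-18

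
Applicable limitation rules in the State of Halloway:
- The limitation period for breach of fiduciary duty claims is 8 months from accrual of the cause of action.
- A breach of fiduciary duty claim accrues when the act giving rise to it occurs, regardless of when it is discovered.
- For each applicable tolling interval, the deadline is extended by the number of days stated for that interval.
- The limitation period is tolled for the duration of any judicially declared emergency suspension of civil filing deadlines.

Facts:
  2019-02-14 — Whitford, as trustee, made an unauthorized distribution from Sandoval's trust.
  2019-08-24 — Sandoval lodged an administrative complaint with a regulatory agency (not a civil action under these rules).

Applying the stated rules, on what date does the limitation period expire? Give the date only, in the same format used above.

2019-10-14

The claim accrued on 2019-02-14, when the wrongful act occurred.
The untolled deadline — 8 months after 2019-02-14 — is 2019-10-14.
Nothing else in the chronology tolls or restarts the period.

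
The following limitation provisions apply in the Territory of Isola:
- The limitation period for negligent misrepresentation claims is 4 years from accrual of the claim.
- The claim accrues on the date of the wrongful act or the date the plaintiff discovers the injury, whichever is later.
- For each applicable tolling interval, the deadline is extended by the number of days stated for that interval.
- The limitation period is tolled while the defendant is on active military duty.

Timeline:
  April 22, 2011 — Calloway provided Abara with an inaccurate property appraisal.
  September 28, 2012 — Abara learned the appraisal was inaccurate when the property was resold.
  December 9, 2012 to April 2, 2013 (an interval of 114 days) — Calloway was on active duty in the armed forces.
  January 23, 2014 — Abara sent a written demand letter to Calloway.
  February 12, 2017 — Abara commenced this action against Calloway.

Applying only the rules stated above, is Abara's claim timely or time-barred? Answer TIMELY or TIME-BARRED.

Because discovery on September 28, 2012 post-dates the April 22, 2011 act, accrual under the later-of rule falls on September 28, 2012.
4 years from September 28, 2012 is September 28, 2016.
Because the defendant's active military service ran from December 9, 2012 to April 2, 2013, the deadline is extended by 114 days to January 20, 2017.
Nothing else in the chronology tolls or restarts the period.
Filing on February 12, 2017 missed the January 20, 2017 deadline — the action is time-barred.

TIME-BARRED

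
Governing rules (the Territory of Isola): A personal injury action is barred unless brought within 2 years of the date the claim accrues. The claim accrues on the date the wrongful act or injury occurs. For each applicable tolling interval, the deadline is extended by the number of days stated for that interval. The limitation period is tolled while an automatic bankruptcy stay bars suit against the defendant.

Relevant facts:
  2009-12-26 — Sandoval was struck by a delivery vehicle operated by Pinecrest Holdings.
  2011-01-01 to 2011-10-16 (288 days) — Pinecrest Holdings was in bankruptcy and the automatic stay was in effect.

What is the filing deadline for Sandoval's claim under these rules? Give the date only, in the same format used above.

2012-10-09

The limitation period began to run on 2009-12-26.
Adding the 2 years base period to 2009-12-26 gives a deadline of 2011-12-26, before any tolling.
The period was tolled for 288 days by the automatic bankruptcy stay (2011-01-01 to 2011-10-16), pushing the deadline to 2012-10-09.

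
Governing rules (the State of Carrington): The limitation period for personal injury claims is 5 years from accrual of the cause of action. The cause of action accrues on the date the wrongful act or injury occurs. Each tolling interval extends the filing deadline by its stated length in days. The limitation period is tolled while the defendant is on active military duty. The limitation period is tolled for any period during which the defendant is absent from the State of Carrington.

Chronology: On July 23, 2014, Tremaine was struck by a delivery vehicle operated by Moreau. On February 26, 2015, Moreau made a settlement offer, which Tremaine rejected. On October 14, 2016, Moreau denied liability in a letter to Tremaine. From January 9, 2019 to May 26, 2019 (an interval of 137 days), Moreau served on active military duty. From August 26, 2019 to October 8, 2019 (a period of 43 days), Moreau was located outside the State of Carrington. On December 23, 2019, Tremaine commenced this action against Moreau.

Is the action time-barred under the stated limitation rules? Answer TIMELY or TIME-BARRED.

TIMELY

The claim accrued on July 23, 2014, when the wrongful act occurred.
Adding the 5 years base period to July 23, 2014 gives a deadline of July 23, 2019, before any tolling.
The defendant's active military service from January 9, 2019 to May 26, 2019 tolled the period for 137 days, extending the deadline to December 7, 2019.
The period was tolled for 43 days by the defendant's absence from the jurisdiction (August 26, 2019 to October 8, 2019), pushing the deadline to January 19, 2020.
The other events in the timeline have no effect on the limitation period under the stated rules.
Filing on December 23, 2019 beat the January 19, 2020 deadline — the action is timely.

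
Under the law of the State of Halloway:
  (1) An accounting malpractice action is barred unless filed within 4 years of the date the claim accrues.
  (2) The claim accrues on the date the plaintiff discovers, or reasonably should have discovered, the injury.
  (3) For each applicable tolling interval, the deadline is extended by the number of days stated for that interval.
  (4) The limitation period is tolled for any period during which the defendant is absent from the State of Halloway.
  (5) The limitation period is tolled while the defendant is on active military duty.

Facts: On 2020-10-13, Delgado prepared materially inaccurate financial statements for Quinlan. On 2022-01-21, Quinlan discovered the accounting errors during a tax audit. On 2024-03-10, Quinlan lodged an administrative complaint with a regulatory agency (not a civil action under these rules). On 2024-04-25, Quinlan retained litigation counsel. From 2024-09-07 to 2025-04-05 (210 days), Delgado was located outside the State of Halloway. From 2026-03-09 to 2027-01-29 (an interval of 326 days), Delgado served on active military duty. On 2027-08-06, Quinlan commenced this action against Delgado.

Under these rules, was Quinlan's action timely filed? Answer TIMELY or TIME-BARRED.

TIME-BARRED

Accrual is tied to discovery, so the period began on 2022-01-21 rather than on 2020-10-13 when the act occurred.
Adding the 4 years base period to 2022-01-21 gives a deadline of 2026-01-21, before any tolling.
The defendant's absence from the jurisdiction from 2024-09-07 to 2025-04-05 tolled the period for 210 days, extending the deadline to 2026-08-19.
Because the defendant's active military service ran from 2026-03-09 to 2027-01-29, the deadline is extended by 326 days to 2027-07-11.
None of the other events listed affects the running of the period under the stated rules.
The 2027-08-06 filing falls after the 2027-07-11 deadline; the claim is time-barred.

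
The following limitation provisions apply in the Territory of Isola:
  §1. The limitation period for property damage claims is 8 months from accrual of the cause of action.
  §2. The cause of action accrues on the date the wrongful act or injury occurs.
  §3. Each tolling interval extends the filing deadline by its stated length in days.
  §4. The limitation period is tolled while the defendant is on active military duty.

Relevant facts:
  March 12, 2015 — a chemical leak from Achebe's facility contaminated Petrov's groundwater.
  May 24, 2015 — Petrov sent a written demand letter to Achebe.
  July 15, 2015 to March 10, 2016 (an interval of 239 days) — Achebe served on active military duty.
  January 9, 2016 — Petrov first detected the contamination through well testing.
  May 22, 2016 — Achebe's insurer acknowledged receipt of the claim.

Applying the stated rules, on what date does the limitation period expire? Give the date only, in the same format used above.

Accrual is governed by the date of the act, so the period began to run on March 12, 2015; the later discovery on January 9, 2016 is irrelevant under the stated rule.
Adding the 8 months base period to March 12, 2015 gives a deadline of November 12, 2015, before any tolling.
The period was tolled for 239 days by the defendant's active military service (July 15, 2015 to March 10, 2016), pushing the deadline to July 8, 2016.
None of the other events listed affects the running of the period under the stated rules.

July 8, 2016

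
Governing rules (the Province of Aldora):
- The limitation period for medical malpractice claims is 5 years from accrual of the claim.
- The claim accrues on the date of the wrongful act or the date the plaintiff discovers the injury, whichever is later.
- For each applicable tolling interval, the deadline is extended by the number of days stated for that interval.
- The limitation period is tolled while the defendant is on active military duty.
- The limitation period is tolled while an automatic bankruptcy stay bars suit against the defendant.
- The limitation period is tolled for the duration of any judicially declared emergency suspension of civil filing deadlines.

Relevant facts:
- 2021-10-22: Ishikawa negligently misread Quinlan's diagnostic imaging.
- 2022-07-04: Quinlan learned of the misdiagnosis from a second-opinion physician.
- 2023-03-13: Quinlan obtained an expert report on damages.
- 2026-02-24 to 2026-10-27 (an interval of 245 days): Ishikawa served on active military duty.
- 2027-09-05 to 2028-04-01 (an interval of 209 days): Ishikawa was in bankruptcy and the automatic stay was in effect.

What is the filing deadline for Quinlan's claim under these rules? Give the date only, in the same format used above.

2028-09-30

The claim accrued on 2022-07-04 — the later of the 2021-10-22 act and the 2022-07-04 discovery.
The untolled deadline — 5 years after 2022-07-04 — is 2027-07-04.
Because the defendant's active military service ran from 2026-02-24 to 2026-10-27, the deadline is extended by 245 days to 2028-03-05.
Because the automatic bankruptcy stay ran from 2027-09-05 to 2028-04-01, the deadline is extended by 209 days to 2028-09-30.
The other events in the timeline have no effect on the limitation period under the stated rules.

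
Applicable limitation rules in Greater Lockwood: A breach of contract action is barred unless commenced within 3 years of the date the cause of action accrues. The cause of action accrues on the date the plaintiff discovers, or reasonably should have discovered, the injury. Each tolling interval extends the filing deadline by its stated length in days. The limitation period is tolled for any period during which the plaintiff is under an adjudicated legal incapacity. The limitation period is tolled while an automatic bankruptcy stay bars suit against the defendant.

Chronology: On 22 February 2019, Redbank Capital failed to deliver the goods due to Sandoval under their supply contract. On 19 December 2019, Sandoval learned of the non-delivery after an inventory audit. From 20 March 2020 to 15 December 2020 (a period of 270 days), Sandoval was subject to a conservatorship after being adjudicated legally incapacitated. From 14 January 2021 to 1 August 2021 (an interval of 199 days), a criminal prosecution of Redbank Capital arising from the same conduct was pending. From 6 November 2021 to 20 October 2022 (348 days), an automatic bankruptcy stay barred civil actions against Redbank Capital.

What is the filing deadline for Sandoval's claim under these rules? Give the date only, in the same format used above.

Accrual is tied to discovery, so the period began on 19 December 2019 rather than on 22 February 2019 when the act occurred.
3 years from 19 December 2019 is 19 December 2022.
The plaintiff's legal incapacity from 20 March 2020 to 15 December 2020 tolled the period for 270 days, extending the deadline to 15 September 2023.
The period was tolled for 348 days by the automatic bankruptcy stay (6 November 2021 to 20 October 2022), pushing the deadline to 28 August 2024.
Although a criminal prosecution ran from 14 January 2021 to 1 August 2021, the stated rules do not make that a tolling event, so it is disregarded.

28 August 2024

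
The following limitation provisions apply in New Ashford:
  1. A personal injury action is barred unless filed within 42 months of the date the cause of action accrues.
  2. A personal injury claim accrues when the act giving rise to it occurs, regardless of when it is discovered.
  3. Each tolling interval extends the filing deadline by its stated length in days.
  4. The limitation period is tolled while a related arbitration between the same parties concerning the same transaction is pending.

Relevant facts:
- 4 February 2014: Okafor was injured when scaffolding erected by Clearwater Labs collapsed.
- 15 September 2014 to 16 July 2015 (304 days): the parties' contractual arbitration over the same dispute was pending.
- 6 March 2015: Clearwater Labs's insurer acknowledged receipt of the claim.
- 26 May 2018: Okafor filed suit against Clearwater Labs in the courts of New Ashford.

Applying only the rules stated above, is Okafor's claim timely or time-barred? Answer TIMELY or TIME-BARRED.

TIMELY

The cause of action accrued on 4 February 2014, the date of the act.
Adding the 42 months base period to 4 February 2014 gives a deadline of 4 August 2017, before any tolling.
The period was tolled for 304 days by the pending related arbitration (15 September 2014 to 16 July 2015), pushing the deadline to 4 June 2018.
None of the other events listed affects the running of the period under the stated rules.
Okafor filed on 26 May 2018, before the 4 June 2018 deadline, so the action is timely.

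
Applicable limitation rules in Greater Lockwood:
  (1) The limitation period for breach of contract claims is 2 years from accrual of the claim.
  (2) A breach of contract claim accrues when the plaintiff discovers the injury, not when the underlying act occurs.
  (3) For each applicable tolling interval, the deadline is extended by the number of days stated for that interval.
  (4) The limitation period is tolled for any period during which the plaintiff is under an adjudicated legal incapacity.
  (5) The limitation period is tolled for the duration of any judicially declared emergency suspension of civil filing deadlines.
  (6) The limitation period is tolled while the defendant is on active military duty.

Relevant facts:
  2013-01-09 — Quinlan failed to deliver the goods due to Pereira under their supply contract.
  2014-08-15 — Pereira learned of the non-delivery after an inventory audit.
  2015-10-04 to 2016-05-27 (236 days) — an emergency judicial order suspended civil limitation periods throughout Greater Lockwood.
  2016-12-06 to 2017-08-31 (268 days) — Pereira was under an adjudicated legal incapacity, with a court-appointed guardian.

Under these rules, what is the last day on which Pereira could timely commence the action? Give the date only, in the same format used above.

2018-01-01

The claim did not accrue until Pereira discovered the injury on 2014-08-15; the 2013-01-09 act date does not start the clock under the stated rule.
2 years from 2014-08-15 is 2016-08-15.
The emergency suspension of filing deadlines from 2015-10-04 to 2016-05-27 tolled the period for 236 days, extending the deadline to 2017-04-08.
The plaintiff's legal incapacity from 2016-12-06 to 2017-08-31 tolled the period for 268 days, extending the deadline to 2018-01-01.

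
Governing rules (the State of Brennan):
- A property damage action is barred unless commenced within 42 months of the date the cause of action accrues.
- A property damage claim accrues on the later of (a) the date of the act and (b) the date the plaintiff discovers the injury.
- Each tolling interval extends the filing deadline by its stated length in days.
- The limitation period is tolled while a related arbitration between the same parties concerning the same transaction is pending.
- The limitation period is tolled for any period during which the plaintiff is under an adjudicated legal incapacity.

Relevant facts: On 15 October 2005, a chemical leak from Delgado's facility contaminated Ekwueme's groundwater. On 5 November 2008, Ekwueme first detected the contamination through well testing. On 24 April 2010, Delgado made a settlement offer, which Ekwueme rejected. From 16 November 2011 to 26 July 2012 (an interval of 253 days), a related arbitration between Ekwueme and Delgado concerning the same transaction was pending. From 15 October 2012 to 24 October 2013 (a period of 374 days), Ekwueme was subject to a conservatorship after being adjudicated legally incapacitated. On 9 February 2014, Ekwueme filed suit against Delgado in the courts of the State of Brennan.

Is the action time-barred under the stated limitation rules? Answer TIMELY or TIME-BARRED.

TIME-BARRED

Taking the later of the act (15 October 2005) and discovery (5 November 2008), the claim accrued on 5 November 2008.
42 months from 5 November 2008 is 5 May 2012.
The pending related arbitration from 16 November 2011 to 26 July 2012 tolled the period for 253 days, extending the deadline to 13 January 2013.
The period was tolled for 374 days by the plaintiff's legal incapacity (15 October 2012 to 24 October 2013), pushing the deadline to 22 January 2014.
The other events in the timeline have no effect on the limitation period under the stated rules.
Ekwueme filed on 9 February 2014, after the 22 January 2014 deadline, so the action is time-barred.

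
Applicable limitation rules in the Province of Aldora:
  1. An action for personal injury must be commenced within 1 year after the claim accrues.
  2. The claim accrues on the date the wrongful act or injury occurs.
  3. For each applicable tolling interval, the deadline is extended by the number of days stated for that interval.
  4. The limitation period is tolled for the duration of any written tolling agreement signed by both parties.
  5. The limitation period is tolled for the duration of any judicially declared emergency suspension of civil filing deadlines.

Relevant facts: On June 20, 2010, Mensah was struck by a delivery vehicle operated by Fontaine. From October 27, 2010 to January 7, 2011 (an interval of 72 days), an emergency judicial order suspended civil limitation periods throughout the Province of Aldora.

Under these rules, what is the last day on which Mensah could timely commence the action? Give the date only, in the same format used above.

The claim accrued on June 20, 2010, when the wrongful act occurred.
Adding the 1 year base period to June 20, 2010 gives a deadline of June 20, 2011, before any tolling.
The period was tolled for 72 days by the emergency suspension of filing deadlines (October 27, 2010 to January 7, 2011), pushing the deadline to August 31, 2011.

August 31, 2011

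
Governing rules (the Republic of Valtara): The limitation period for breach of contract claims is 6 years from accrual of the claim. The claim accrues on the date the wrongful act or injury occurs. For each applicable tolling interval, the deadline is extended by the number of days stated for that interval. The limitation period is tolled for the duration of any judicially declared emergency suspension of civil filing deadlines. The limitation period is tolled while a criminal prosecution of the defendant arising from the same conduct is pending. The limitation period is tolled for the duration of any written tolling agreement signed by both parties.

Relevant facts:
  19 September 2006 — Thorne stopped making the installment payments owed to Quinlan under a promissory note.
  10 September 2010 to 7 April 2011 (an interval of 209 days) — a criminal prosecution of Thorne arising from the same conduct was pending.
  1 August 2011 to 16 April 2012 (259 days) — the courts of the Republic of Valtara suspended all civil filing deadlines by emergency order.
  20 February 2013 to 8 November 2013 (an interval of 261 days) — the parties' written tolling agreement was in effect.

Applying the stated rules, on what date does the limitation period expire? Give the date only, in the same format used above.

The claim accrued on 19 September 2006, when the wrongful act occurred.
6 years from 19 September 2006 is 19 September 2012.
The pending criminal prosecution from 10 September 2010 to 7 April 2011 tolled the period for 209 days, extending the deadline to 16 April 2013.
The emergency suspension of filing deadlines from 1 August 2011 to 16 April 2012 tolled the period for 259 days, extending the deadline to 31 December 2013.
Because the written tolling agreement ran from 20 February 2013 to 8 November 2013, the deadline is extended by 261 days to 18 September 2014.

18 September 2014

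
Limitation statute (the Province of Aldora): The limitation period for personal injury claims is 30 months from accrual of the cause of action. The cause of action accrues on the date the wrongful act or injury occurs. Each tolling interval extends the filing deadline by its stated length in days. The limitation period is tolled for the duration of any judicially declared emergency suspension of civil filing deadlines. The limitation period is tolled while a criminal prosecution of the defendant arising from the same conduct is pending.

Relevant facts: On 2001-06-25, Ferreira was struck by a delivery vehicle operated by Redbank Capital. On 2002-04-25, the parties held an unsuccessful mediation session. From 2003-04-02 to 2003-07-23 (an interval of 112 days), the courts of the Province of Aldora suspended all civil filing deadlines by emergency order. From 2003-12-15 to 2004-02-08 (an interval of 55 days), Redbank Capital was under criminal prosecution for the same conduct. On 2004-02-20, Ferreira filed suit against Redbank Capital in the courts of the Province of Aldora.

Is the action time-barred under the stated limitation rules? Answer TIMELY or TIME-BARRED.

The limitation period began to run on 2001-06-25.
Adding the 30 months base period to 2001-06-25 gives a deadline of 2003-12-25, before any tolling.
The emergency suspension of filing deadlines from 2003-04-02 to 2003-07-23 tolled the period for 112 days, extending the deadline to 2004-04-15.
The period was tolled for 55 days by the pending criminal prosecution (2003-12-15 to 2004-02-08), pushing the deadline to 2004-06-09.
The other events in the timeline have no effect on the limitation period under the stated rules.
Ferreira filed on 2004-02-20, before the 2004-06-09 deadline, so the action is timely.

TIMELY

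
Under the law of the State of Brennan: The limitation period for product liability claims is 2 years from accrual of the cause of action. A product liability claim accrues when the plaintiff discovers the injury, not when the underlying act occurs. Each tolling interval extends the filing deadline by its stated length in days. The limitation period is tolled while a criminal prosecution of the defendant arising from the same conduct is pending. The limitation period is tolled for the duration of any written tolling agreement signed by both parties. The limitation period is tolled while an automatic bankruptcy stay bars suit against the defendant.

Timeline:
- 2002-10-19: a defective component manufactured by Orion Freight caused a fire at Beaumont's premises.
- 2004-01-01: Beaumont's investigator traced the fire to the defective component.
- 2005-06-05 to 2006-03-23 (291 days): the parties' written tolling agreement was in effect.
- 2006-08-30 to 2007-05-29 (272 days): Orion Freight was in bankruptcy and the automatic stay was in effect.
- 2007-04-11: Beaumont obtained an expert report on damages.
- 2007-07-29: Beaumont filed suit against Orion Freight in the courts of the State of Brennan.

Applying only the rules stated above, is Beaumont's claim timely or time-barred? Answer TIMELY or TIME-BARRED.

Under the discovery rule, the claim accrued on 2004-01-01, when Beaumont discovered the injury — not on the 2002-10-19 date of the underlying act.
Adding the 2 years base period to 2004-01-01 gives a deadline of 2006-01-01, before any tolling.
Because the written tolling agreement ran from 2005-06-05 to 2006-03-23, the deadline is extended by 291 days to 2006-10-19.
Because the automatic bankruptcy stay ran from 2006-08-30 to 2007-05-29, the deadline is extended by 272 days to 2007-07-18.
Nothing else in the chronology tolls or restarts the period.
The 2007-07-29 filing falls after the 2007-07-18 deadline; the claim is time-barred.

TIME-BARRED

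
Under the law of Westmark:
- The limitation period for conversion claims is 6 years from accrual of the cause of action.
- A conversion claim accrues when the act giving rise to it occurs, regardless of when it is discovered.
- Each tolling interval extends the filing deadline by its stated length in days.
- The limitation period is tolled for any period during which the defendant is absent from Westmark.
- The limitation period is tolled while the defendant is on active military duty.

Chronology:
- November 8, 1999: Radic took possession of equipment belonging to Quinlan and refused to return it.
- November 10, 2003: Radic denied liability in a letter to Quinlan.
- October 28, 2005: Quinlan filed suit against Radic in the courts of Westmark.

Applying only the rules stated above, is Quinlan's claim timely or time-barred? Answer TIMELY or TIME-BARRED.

TIMELY

The claim accrued on November 8, 1999, when the wrongful act occurred.
6 years from November 8, 1999 is November 8, 2005.
Nothing else in the chronology tolls or restarts the period.
The October 28, 2005 filing precedes the November 8, 2005 deadline; the claim is timely.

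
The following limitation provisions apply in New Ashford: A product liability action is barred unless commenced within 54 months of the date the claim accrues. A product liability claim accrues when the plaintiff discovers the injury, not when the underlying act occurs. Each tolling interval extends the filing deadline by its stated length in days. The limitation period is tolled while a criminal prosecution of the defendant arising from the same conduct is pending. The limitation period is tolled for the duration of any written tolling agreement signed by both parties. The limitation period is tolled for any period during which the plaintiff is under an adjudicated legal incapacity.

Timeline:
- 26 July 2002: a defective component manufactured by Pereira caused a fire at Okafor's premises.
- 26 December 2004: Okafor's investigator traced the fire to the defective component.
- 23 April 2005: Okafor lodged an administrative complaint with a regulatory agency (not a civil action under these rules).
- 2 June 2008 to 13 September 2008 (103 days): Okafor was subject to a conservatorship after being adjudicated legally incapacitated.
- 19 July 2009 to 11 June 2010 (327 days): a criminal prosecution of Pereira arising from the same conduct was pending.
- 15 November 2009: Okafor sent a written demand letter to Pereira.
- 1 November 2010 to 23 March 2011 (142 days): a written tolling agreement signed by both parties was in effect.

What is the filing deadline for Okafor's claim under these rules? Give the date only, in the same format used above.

Under the discovery rule, the claim accrued on 26 December 2004, when Okafor discovered the injury — not on the 26 July 2002 date of the underlying act.
The untolled deadline — 54 months after 26 December 2004 — is 26 June 2009.
Because the plaintiff's legal incapacity ran from 2 June 2008 to 13 September 2008, the deadline is extended by 103 days to 7 October 2009.
The period was tolled for 327 days by the pending criminal prosecution (19 July 2009 to 11 June 2010), pushing the deadline to 30 August 2010.
The written tolling agreement from 1 November 2010 to 23 March 2011 began after the period had already run on 30 August 2010, so it has no tolling effect.
Nothing else in the chronology tolls or restarts the period.

30 August 2010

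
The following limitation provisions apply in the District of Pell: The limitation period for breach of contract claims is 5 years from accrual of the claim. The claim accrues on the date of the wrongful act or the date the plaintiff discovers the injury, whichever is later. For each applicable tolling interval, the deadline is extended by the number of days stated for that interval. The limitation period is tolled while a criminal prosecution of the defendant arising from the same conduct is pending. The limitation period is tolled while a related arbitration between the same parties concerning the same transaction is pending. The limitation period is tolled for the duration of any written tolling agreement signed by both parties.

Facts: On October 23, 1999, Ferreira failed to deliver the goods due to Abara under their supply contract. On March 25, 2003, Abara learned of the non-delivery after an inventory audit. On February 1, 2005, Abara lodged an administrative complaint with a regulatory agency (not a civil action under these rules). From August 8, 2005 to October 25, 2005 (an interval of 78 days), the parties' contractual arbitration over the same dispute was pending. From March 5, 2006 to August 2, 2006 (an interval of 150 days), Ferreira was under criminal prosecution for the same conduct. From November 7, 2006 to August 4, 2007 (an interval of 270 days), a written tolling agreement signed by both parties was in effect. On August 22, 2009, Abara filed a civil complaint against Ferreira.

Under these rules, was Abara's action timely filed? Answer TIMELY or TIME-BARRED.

Because discovery on March 25, 2003 post-dates the October 23, 1999 act, accrual under the later-of rule falls on March 25, 2003.
The untolled deadline — 5 years after March 25, 2003 — is March 25, 2008.
Because the pending related arbitration ran from August 8, 2005 to October 25, 2005, the deadline is extended by 78 days to June 11, 2008.
Because the pending criminal prosecution ran from March 5, 2006 to August 2, 2006, the deadline is extended by 150 days to November 8, 2008.
The written tolling agreement from November 7, 2006 to August 4, 2007 tolled the period for 270 days, extending the deadline to August 5, 2009.
The other events in the timeline have no effect on the limitation period under the stated rules.
Abara filed on August 22, 2009, after the August 5, 2009 deadline, so the action is time-barred.

TIME-BARRED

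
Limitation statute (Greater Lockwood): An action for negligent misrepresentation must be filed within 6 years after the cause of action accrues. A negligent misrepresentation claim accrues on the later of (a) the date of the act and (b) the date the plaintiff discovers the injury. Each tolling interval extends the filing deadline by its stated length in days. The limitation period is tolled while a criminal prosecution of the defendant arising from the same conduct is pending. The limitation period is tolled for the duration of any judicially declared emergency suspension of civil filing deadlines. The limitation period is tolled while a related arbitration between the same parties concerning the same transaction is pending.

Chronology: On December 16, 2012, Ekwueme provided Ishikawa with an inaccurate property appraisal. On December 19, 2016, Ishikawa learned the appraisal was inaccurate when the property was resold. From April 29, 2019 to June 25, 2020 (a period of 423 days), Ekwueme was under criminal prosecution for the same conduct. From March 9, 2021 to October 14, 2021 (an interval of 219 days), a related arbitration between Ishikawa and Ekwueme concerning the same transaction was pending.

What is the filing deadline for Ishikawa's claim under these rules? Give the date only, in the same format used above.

Taking the later of the act (December 16, 2012) and discovery (December 19, 2016), the claim accrued on December 19, 2016.
The untolled deadline — 6 years after December 19, 2016 — is December 19, 2022.
The period was tolled for 423 days by the pending criminal prosecution (April 29, 2019 to June 25, 2020), pushing the deadline to February 15, 2024.
Because the pending related arbitration ran from March 9, 2021 to October 14, 2021, the deadline is extended by 219 days to September 21, 2024.

September 21, 2024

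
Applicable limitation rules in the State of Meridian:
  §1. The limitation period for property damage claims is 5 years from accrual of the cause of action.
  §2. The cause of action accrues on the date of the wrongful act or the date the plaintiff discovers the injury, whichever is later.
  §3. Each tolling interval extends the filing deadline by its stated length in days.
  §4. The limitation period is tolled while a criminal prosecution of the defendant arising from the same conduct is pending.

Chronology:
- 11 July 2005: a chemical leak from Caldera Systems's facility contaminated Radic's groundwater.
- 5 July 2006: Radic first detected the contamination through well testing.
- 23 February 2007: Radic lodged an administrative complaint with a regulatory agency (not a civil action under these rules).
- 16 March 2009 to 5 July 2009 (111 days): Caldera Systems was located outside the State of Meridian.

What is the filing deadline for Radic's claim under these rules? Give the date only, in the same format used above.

5 July 2011

Taking the later of the act (11 July 2005) and discovery (5 July 2006), the claim accrued on 5 July 2006.
The untolled deadline — 5 years after 5 July 2006 — is 5 July 2011.
No stated provision tolls the period for the defendant's absence, so the interval from 16 March 2009 to 5 July 2009 has no effect on the deadline.
Nothing else in the chronology tolls or restarts the period.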